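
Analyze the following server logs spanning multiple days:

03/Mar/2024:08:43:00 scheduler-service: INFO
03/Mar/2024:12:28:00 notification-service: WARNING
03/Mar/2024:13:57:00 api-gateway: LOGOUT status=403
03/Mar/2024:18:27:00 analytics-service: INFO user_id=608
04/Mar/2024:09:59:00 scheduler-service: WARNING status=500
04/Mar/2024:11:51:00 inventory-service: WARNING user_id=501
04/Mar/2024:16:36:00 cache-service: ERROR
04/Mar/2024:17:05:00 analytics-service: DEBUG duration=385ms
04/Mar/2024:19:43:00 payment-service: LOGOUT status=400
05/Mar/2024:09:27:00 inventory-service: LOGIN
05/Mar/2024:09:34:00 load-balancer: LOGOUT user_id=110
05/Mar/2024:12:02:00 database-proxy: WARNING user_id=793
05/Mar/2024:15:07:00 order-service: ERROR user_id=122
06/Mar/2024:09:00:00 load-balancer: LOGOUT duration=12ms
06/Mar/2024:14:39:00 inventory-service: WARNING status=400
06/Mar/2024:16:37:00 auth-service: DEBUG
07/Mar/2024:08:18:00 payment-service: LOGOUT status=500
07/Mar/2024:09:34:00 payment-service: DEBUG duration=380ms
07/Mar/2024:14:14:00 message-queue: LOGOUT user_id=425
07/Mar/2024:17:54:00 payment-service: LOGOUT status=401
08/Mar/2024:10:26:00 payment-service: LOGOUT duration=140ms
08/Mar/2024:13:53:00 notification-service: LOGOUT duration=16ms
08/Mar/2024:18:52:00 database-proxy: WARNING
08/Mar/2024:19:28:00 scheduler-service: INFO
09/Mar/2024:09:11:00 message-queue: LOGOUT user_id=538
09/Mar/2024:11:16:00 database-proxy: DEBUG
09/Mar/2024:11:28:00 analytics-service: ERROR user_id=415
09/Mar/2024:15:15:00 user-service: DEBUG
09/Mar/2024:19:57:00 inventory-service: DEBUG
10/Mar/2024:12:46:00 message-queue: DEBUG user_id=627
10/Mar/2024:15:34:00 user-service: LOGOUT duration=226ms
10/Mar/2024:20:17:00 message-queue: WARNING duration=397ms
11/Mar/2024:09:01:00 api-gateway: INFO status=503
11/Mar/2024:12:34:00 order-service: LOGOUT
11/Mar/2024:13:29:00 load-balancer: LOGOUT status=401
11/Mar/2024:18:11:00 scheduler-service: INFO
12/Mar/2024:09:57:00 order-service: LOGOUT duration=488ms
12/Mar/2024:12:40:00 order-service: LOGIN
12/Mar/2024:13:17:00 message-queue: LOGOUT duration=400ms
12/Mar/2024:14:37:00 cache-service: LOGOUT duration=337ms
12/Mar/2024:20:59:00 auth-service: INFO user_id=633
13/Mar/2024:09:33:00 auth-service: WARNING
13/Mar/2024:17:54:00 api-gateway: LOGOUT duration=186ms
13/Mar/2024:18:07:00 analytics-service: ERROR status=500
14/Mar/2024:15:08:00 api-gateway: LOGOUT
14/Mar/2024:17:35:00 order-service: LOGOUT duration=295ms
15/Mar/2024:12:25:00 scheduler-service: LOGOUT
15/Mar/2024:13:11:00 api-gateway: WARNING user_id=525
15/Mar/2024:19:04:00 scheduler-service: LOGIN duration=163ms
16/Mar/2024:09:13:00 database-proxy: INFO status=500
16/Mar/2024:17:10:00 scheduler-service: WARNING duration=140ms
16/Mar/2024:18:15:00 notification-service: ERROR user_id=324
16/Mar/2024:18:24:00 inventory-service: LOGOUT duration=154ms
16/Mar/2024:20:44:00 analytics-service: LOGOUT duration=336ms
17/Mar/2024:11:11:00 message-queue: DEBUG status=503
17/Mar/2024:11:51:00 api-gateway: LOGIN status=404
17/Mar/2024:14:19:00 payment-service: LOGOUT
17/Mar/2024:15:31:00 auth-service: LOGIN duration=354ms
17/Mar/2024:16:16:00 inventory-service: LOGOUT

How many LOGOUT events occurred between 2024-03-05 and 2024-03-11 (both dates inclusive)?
11

To filter by date range:

1. Date range: 2024-03-05 through 2024-03-11, both dates inclusive
2. Filter for LOGOUT events whose date falls in this range
3. Count matching events: 11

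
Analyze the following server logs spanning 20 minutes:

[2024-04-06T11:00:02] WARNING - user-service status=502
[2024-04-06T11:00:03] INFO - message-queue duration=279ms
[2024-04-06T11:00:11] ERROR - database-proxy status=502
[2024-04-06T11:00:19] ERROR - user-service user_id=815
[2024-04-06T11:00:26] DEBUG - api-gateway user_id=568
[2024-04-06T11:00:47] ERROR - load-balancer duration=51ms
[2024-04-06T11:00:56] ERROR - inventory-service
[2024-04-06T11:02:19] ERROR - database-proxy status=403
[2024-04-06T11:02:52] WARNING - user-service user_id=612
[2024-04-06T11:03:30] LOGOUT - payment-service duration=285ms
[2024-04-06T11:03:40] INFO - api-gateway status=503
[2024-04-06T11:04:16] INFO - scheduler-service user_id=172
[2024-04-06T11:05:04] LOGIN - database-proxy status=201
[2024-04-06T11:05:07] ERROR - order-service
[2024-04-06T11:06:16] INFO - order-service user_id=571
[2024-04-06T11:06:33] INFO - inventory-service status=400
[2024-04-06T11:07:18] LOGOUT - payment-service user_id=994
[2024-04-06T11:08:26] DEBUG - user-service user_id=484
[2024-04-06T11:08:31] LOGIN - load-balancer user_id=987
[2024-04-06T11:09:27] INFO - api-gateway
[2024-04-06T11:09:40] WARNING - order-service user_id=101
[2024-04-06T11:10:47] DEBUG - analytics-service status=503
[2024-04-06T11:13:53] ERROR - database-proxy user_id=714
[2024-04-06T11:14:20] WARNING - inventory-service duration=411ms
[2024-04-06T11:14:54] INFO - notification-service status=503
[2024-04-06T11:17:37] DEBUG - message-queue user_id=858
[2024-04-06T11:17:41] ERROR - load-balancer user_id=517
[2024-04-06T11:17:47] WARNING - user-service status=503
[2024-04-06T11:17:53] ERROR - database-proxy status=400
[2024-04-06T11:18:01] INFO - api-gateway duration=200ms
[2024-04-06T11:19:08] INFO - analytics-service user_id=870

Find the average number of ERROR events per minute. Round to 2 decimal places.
0.45

To calculate the rate:

1. Count total ERROR events: 9
2. Total time period: 20 minutes
3. Rate = 9 / 20 = 0.45 events per minute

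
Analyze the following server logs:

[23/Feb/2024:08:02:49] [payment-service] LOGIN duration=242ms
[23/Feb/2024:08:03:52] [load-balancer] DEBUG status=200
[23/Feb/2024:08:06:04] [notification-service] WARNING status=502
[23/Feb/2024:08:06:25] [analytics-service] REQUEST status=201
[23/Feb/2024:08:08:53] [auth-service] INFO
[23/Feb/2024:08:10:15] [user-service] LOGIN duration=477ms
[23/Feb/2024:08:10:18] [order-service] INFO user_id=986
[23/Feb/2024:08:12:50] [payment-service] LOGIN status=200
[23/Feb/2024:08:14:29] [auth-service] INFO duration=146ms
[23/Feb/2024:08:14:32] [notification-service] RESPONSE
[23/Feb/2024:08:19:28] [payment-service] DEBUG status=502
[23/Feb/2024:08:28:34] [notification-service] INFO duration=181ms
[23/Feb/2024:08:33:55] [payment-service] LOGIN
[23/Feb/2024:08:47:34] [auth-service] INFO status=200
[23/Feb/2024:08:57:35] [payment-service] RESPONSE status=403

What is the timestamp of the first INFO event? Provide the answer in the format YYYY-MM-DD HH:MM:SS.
2024-02-23 08:08:53

To find the first event:

1. Filter for all INFO events
2. Sort by timestamp
3. Select the first one
4. Timestamp: 2024-02-23 08:08:53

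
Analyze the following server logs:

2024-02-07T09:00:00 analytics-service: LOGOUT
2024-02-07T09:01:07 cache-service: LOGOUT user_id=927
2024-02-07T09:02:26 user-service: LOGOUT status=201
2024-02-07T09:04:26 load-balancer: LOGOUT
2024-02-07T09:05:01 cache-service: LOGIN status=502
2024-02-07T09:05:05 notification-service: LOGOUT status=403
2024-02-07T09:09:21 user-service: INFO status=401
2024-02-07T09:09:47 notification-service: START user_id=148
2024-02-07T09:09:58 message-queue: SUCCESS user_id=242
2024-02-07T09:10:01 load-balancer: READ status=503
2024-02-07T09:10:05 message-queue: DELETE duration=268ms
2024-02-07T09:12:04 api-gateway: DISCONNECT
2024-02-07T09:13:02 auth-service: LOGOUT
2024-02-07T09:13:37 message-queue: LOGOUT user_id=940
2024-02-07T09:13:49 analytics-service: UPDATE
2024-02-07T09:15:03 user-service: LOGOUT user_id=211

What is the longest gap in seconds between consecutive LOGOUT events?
477

To find the longest gap:

1. Extract all LOGOUT events in chronological order
2. Calculate time differences between consecutive events
3. Find the maximum difference
4. Longest gap: 477 seconds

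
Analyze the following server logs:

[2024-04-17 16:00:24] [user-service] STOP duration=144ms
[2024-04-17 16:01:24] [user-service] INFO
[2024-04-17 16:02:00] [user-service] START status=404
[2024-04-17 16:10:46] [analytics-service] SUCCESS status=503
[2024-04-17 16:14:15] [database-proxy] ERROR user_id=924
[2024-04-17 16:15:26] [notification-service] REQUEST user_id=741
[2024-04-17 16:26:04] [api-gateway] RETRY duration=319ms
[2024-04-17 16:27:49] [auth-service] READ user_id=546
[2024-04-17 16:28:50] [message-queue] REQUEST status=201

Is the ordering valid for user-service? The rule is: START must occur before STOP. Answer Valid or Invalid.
Invalid

To validate ordering:

1. Required order: START → STOP
2. Rule: START must occur before STOP
3. Check actual order of events for user-service
4. Result: Invalid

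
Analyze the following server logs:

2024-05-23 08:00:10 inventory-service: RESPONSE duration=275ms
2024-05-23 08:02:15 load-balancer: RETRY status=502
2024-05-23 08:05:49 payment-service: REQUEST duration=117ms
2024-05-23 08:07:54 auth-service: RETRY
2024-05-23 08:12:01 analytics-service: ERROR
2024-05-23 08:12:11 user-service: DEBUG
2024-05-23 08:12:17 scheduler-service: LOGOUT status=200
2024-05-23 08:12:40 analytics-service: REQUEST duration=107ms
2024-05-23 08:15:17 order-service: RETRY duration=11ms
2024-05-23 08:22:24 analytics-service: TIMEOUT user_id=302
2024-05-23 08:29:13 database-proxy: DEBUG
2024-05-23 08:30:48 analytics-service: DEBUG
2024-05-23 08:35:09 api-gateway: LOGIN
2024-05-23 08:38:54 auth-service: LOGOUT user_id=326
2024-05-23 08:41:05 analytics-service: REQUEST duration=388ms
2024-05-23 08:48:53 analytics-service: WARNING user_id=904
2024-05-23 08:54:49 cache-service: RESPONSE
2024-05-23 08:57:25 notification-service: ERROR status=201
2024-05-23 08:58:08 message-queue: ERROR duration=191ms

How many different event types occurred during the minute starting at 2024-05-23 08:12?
4

To count unique event types:

1. Filter events in the minute starting at 2024-05-23 08:12
2. Extract event types from matching entries
3. Count unique types: 4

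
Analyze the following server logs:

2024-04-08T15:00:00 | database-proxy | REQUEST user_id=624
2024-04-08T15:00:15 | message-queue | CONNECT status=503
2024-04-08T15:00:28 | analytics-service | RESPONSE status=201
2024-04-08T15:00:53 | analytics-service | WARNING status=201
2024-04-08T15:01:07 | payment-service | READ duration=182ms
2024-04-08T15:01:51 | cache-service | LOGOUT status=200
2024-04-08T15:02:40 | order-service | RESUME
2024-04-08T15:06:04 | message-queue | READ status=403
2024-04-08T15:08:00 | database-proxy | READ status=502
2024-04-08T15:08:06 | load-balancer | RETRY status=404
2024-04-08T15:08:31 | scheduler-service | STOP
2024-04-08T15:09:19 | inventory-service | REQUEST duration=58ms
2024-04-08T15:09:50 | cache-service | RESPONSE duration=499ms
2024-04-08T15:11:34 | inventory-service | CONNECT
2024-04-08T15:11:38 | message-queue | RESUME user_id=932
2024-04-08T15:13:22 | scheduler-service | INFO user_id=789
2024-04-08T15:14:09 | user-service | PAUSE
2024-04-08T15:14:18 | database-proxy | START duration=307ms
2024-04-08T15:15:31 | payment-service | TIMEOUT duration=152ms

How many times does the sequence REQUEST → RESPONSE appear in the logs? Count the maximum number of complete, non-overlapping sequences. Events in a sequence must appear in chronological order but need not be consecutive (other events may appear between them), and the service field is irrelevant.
2

To count sequences:

1. Look for pattern: REQUEST → RESPONSE
2. Greedily scan the log in chronological order, matching each sequence element in turn (ignoring service)
3. Each time the full pattern completes, increment the count and restart matching from the next event
4. Complete non-overlapping sequences found: 2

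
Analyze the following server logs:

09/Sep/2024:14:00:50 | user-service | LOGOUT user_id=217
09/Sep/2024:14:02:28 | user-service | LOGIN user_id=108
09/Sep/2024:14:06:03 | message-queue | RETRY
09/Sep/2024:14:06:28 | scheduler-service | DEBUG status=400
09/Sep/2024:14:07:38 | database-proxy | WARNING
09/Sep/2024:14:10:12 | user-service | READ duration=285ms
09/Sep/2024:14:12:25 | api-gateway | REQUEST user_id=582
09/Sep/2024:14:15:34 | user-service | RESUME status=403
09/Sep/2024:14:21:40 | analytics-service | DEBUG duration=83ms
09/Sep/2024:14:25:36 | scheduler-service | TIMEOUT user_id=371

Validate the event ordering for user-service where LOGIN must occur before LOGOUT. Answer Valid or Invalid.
Invalid

To validate ordering:

1. Required order: LOGIN → LOGOUT
2. Rule: LOGIN must occur before LOGOUT
3. Check actual order of events for user-service
4. Result: Invalid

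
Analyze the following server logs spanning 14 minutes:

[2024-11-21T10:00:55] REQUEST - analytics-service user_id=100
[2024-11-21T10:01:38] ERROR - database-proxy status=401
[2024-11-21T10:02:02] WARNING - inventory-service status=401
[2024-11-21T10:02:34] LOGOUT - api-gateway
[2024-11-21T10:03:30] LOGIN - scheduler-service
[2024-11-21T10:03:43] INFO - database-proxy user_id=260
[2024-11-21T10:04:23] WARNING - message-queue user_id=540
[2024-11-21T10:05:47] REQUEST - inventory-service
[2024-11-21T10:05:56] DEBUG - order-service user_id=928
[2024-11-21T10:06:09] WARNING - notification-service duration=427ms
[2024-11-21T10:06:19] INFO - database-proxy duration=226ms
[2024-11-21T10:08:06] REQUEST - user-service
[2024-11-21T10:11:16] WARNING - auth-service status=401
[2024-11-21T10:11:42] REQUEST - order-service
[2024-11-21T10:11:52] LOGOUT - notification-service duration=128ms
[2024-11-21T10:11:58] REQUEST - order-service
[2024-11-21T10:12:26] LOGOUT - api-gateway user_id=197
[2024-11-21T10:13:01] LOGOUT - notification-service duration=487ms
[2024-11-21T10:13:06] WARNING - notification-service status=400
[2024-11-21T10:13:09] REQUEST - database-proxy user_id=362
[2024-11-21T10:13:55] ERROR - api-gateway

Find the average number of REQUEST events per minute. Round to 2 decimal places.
0.43

To calculate the rate:

1. Count total REQUEST events: 6
2. Total time period: 14 minutes
3. Rate = 6 / 14 = 0.43 events per minute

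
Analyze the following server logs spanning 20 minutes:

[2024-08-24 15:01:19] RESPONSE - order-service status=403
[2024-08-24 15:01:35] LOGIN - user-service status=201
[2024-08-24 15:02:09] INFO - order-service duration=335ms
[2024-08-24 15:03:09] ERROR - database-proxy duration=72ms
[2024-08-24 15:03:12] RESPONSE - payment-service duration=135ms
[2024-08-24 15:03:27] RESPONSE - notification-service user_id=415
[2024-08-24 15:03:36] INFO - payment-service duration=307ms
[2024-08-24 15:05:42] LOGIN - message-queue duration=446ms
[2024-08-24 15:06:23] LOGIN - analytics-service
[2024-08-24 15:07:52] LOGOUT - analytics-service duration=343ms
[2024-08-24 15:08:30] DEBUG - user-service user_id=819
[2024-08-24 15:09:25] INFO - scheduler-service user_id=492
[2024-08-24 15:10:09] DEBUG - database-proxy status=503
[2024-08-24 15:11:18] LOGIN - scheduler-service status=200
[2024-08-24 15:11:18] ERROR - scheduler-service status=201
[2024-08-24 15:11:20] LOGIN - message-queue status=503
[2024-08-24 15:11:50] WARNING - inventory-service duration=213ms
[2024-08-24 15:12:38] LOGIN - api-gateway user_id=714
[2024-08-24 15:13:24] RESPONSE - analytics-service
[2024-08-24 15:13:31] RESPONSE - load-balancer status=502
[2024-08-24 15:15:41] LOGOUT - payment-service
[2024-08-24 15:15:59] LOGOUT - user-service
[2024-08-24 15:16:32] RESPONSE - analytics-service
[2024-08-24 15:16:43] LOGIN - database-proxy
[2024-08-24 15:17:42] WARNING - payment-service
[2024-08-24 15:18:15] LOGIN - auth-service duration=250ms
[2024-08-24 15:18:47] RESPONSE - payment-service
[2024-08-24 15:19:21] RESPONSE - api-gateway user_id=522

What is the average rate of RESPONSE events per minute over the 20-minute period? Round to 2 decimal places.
0.4

To calculate the rate:

1. Count total RESPONSE events: 8
2. Total time period: 20 minutes
3. Rate = 8 / 20 = 0.4 events per minute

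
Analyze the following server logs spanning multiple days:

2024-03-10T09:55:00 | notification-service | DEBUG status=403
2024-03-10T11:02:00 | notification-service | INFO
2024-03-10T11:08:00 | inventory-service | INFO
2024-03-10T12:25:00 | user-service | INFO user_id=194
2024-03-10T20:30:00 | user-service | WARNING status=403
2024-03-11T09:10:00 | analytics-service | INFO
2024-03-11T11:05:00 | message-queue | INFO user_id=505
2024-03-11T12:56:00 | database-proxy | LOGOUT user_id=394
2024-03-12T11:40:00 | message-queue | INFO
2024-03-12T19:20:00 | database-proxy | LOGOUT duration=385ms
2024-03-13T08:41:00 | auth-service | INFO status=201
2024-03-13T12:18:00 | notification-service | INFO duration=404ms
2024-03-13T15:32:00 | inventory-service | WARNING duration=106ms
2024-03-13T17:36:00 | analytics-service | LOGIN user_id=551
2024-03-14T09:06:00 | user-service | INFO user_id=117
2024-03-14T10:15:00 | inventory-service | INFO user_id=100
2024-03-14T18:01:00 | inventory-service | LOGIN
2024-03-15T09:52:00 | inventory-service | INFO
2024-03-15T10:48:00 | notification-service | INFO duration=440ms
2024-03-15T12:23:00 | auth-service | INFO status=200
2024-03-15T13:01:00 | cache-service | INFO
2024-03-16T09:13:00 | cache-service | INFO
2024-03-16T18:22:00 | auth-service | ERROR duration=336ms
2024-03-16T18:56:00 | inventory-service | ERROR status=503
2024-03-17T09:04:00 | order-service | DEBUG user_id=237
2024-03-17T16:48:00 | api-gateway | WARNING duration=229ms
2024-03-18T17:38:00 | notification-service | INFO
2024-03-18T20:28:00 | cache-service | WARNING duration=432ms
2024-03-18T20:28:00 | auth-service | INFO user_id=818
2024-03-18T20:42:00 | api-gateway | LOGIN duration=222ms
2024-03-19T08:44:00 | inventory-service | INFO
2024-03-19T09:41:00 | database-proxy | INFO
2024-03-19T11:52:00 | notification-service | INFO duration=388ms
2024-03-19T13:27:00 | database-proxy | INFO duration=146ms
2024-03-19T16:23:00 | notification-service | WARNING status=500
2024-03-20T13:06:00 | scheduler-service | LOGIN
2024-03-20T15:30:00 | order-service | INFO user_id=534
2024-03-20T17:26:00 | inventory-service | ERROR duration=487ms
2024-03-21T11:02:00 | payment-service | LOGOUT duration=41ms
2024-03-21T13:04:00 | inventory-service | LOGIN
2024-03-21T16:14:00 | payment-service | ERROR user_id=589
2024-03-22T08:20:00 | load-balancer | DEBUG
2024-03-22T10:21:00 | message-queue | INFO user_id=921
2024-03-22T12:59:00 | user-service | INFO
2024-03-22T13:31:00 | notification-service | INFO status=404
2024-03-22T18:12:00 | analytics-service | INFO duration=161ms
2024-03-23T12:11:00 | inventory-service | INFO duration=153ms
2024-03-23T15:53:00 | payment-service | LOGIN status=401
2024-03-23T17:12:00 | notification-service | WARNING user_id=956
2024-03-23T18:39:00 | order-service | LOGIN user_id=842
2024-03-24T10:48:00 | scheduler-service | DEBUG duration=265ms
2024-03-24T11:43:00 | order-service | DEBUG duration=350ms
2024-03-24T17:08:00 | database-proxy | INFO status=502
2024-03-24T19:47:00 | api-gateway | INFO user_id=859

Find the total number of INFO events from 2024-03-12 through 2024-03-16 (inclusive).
10

To filter by date range:

1. Date range: 2024-03-12 through 2024-03-16, both dates inclusive
2. Filter for INFO events whose date falls in this range
3. Count matching events: 10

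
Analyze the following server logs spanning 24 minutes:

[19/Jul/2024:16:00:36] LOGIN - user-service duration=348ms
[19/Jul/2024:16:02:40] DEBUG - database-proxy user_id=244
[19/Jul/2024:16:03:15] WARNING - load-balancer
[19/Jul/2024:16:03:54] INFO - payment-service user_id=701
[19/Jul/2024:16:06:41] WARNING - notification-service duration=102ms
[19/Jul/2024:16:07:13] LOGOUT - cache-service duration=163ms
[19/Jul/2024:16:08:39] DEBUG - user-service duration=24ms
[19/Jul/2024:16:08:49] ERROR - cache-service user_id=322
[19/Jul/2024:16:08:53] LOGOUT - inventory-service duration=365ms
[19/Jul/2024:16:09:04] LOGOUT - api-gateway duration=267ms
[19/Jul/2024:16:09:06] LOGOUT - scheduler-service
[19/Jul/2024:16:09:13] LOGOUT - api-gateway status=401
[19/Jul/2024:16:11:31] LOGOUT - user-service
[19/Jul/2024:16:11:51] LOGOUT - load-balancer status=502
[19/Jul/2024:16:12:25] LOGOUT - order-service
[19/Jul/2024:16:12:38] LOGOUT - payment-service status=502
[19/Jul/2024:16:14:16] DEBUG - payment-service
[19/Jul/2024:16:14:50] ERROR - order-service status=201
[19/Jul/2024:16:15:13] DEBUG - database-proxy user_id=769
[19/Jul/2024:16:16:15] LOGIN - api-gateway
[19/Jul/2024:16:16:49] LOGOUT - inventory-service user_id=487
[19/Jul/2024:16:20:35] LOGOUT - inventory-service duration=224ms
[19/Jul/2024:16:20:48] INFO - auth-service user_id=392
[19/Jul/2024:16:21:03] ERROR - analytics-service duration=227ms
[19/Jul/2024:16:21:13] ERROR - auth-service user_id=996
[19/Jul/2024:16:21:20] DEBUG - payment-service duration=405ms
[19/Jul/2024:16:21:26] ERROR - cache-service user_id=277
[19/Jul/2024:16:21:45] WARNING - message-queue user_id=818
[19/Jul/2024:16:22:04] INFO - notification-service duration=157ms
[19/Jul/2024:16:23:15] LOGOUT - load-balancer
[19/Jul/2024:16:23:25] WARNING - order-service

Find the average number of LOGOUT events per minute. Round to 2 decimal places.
0.5

To calculate the rate:

1. Count total LOGOUT events: 12
2. Total time period: 24 minutes
3. Rate = 12 / 24 = 0.5 events per minute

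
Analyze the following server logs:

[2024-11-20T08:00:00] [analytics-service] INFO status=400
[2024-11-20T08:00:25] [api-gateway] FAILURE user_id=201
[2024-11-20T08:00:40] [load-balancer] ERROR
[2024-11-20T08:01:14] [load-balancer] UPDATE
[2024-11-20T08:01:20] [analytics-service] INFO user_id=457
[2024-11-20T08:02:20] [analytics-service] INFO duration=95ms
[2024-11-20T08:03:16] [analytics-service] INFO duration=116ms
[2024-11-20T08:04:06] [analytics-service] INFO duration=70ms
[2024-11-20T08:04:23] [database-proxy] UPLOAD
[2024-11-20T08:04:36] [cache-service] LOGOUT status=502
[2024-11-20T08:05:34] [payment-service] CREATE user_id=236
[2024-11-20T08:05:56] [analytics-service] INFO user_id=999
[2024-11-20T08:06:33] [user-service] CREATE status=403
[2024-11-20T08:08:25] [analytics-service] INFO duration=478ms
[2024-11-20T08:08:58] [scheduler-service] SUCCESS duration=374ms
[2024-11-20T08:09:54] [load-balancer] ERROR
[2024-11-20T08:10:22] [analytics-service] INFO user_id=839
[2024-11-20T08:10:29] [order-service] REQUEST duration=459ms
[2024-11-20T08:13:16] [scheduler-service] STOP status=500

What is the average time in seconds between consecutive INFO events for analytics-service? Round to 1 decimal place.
88.9

To calculate average interval:

1. Find all INFO events for analytics-service in order
2. Calculate time gaps between consecutive events
3. Compute mean of gaps: 622 / 7 = 88.9 seconds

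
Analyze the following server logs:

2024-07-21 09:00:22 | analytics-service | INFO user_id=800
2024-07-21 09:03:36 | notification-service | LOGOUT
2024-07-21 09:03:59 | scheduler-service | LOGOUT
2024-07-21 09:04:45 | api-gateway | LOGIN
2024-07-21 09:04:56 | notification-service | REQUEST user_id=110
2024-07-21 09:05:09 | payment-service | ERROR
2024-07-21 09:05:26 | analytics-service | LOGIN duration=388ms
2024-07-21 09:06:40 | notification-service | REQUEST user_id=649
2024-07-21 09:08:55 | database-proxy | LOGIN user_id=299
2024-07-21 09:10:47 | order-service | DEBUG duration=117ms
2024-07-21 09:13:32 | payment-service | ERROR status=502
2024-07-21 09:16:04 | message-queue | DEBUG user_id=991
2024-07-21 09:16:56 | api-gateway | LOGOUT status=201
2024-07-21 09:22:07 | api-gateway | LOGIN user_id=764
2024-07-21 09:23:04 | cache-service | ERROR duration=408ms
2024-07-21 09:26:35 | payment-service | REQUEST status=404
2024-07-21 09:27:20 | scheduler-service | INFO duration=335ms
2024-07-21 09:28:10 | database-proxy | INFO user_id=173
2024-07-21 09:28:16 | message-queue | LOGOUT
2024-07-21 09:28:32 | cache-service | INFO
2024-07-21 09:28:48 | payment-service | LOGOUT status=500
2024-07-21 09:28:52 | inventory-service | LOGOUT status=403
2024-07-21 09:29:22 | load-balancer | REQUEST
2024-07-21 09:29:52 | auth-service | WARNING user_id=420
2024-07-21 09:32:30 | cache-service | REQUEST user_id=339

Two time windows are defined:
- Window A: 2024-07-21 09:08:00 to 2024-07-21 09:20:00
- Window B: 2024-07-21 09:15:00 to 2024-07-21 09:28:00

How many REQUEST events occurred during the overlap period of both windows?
0

To find overlap events:

1. Window A: 2024-07-21 09:08:00 to 2024-07-21 09:20:00
2. Window B: 2024-07-21 09:15:00 to 2024-07-21 09:28:00
3. Overlap period: 2024-07-21 09:15:00 to 2024-07-21 09:20:00
4. Count REQUEST events in overlap: 0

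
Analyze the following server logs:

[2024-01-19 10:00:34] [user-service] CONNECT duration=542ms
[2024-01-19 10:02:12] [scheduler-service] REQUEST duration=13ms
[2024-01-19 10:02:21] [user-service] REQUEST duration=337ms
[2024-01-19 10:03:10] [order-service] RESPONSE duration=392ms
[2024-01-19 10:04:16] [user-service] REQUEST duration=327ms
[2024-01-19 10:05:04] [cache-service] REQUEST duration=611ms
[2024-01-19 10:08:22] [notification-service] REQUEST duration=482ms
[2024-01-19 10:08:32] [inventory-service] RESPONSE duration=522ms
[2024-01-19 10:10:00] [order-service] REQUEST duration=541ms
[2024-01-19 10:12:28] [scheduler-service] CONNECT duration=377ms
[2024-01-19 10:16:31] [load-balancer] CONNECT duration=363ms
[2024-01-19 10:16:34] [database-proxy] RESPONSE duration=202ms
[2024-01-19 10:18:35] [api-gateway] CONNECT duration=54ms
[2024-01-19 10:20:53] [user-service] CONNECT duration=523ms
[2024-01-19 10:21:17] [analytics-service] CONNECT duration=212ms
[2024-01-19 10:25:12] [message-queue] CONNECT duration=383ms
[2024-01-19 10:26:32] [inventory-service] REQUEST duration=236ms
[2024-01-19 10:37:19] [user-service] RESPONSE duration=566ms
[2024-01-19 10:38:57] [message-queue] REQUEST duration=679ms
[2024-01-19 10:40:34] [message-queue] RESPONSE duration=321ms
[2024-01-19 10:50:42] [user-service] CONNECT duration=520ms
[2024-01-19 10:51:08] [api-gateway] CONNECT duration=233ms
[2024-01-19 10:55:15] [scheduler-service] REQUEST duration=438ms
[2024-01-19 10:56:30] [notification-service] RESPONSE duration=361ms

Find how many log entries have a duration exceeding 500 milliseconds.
8

To count timeouts:

1. Threshold: 500ms
2. Extract duration from each log entry
3. Count entries where duration > 500
4. Timeout count: 8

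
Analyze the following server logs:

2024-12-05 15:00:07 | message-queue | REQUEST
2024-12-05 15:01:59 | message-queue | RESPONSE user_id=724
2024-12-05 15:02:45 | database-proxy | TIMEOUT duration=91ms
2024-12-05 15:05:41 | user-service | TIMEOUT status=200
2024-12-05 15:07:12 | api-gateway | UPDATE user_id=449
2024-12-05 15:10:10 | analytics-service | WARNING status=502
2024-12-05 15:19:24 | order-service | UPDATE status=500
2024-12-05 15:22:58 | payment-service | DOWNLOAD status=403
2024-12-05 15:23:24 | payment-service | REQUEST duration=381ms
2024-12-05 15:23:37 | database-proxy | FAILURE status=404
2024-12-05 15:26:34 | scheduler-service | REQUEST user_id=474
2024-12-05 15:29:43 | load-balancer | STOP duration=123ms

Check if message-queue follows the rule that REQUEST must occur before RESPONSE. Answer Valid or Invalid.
Valid

To validate ordering:

1. Required order: REQUEST → RESPONSE
2. Rule: REQUEST must occur before RESPONSE
3. Check actual order of events for message-queue
4. Result: Valid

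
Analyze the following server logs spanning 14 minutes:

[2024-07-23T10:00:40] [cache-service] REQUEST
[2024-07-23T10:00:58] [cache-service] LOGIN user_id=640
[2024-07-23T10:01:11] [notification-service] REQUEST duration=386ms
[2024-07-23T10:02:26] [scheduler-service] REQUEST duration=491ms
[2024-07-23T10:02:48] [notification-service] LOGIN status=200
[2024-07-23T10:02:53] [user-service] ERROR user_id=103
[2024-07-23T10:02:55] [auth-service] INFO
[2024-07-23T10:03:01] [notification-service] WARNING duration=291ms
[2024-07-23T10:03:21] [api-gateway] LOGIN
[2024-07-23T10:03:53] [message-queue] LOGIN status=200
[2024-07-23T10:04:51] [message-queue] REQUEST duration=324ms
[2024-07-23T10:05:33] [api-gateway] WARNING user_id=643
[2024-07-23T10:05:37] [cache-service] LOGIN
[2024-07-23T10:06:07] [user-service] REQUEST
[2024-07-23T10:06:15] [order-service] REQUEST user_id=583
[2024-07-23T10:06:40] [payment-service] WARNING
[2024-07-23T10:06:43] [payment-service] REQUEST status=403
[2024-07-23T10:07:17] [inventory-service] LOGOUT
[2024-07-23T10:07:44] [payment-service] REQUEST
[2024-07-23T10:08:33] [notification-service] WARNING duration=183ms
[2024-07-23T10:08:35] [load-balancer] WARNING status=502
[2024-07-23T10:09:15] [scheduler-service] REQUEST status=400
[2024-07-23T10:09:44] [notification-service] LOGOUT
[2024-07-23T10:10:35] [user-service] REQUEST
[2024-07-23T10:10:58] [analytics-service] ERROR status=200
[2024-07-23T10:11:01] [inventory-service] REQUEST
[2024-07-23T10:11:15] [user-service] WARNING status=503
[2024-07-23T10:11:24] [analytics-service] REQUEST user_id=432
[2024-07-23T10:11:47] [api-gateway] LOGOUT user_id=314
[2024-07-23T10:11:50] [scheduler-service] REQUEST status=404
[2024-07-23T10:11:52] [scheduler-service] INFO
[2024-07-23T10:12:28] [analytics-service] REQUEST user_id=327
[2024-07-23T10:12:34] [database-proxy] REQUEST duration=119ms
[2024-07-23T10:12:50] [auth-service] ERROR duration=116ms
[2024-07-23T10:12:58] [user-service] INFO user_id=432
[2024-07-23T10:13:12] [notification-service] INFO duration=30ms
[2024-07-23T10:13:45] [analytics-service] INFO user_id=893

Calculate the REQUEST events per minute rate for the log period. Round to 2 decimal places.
1.07

To calculate the rate:

1. Count total REQUEST events: 15
2. Total time period: 14 minutes
3. Rate = 15 / 14 = 1.07 events per minute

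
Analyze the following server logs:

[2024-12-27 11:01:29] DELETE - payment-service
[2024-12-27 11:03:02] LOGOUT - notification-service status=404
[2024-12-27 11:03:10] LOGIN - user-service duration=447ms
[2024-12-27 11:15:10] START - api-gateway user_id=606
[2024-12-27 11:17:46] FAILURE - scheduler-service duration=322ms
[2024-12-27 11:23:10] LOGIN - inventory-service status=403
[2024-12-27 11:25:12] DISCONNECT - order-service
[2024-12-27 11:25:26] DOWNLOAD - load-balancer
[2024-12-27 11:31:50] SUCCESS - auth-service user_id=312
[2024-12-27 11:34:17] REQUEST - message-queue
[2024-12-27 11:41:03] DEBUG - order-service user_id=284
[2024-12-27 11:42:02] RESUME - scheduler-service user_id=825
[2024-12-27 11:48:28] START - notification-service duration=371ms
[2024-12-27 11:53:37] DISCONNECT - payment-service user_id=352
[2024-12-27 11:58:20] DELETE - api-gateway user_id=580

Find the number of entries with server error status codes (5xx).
0

To find matching entries:

1. Pattern to match: server error status codes (5xx)
2. Scan each log entry for the pattern
3. Count matches: 0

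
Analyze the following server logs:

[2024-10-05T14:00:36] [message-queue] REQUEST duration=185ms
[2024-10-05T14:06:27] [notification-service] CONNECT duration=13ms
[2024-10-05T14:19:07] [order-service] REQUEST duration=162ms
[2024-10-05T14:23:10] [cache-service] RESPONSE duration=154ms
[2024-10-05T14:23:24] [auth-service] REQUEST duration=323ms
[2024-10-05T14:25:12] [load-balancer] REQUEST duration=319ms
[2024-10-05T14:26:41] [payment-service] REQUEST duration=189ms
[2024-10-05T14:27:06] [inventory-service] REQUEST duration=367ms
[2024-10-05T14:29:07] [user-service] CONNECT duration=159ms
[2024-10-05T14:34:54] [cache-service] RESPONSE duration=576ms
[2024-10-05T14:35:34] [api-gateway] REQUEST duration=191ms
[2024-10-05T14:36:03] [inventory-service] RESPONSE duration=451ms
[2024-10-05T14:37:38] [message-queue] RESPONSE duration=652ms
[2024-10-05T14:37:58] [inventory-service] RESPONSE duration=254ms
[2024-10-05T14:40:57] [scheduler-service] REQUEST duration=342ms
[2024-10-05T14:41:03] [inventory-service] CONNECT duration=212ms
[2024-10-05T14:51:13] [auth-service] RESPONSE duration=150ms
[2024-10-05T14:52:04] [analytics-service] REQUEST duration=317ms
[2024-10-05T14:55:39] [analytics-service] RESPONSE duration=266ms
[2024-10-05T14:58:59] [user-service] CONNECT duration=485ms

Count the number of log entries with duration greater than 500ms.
2

To count timeouts:

1. Threshold: 500ms
2. Extract duration from each log entry
3. Count entries where duration > 500
4. Timeout count: 2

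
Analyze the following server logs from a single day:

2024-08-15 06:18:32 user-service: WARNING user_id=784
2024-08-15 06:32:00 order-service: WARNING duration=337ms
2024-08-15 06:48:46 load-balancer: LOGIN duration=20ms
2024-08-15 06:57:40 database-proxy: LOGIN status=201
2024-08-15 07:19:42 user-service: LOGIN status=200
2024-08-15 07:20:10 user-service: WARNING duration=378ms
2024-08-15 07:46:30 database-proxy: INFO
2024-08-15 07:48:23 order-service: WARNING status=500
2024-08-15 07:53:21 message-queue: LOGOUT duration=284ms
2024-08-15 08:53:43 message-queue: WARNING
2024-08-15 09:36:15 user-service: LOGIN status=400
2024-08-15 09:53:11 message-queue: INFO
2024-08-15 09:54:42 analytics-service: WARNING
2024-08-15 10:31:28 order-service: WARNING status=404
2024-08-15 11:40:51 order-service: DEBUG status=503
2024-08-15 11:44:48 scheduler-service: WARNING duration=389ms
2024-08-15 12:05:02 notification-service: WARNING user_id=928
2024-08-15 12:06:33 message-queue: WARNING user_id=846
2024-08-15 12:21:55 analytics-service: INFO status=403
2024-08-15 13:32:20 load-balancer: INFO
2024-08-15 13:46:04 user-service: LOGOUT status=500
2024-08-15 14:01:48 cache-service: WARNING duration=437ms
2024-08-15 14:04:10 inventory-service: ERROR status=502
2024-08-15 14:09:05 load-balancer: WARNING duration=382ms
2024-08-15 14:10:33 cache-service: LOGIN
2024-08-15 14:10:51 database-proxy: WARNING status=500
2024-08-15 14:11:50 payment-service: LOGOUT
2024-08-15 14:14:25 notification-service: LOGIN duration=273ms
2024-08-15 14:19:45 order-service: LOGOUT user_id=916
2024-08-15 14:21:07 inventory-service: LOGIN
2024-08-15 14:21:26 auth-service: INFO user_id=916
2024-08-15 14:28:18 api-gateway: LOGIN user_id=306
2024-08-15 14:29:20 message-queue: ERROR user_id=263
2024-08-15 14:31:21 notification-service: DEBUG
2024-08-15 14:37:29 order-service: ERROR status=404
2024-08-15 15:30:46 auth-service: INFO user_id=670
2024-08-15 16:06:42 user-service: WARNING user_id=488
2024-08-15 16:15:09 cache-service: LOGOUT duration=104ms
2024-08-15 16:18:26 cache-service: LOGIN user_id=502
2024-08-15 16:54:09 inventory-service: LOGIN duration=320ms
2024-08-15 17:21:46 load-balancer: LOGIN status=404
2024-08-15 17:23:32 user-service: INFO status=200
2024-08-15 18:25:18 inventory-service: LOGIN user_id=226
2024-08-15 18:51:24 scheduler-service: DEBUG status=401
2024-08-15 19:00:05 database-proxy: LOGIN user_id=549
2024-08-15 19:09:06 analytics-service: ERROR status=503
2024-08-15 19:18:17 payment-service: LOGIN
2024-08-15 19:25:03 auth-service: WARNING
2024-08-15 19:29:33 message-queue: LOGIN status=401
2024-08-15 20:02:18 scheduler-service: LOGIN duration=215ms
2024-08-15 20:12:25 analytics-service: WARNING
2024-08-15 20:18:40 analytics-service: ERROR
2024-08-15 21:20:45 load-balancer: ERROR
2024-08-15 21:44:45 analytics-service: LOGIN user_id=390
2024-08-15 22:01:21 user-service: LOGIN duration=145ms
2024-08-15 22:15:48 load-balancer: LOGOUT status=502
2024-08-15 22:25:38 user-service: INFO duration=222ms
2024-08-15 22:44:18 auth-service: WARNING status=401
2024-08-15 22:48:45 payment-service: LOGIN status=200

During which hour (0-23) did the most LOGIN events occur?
14

To find the peak hour:

1. Group all LOGIN events by hour
2. Count events in each hour
3. Find hour with maximum count
4. Peak hour: 14 (with 4 events)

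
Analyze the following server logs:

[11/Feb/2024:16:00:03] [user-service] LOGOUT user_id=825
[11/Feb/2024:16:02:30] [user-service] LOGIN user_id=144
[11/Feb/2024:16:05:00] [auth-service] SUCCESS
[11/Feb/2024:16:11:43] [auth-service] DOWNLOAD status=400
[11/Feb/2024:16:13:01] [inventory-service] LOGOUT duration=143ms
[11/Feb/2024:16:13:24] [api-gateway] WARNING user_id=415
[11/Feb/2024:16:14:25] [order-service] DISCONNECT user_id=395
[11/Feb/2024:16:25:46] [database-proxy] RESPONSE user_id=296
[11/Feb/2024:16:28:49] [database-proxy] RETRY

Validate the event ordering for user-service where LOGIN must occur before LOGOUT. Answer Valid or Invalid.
Invalid

To validate ordering:

1. Required order: LOGIN → LOGOUT
2. Rule: LOGIN must occur before LOGOUT
3. Check actual order of events for user-service
4. Result: Invalid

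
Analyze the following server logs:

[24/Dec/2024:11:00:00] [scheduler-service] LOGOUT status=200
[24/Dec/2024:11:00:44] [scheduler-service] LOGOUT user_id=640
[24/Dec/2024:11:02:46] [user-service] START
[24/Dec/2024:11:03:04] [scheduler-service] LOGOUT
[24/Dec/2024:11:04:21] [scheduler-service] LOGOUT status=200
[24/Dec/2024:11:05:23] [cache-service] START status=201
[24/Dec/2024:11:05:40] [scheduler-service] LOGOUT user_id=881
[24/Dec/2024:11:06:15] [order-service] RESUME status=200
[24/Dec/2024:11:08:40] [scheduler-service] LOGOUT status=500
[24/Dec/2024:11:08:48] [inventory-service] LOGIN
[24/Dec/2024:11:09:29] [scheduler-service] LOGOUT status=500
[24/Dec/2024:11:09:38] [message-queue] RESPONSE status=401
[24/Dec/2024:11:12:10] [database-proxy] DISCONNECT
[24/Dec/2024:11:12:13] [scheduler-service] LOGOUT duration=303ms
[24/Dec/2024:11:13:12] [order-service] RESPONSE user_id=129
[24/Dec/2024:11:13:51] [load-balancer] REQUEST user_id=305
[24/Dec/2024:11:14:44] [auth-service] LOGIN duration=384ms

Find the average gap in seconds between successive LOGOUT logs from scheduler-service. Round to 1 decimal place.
104.7

To calculate average interval:

1. Find all LOGOUT events for scheduler-service in order
2. Calculate time gaps between consecutive events
3. Compute mean of gaps: 733 / 7 = 104.7 seconds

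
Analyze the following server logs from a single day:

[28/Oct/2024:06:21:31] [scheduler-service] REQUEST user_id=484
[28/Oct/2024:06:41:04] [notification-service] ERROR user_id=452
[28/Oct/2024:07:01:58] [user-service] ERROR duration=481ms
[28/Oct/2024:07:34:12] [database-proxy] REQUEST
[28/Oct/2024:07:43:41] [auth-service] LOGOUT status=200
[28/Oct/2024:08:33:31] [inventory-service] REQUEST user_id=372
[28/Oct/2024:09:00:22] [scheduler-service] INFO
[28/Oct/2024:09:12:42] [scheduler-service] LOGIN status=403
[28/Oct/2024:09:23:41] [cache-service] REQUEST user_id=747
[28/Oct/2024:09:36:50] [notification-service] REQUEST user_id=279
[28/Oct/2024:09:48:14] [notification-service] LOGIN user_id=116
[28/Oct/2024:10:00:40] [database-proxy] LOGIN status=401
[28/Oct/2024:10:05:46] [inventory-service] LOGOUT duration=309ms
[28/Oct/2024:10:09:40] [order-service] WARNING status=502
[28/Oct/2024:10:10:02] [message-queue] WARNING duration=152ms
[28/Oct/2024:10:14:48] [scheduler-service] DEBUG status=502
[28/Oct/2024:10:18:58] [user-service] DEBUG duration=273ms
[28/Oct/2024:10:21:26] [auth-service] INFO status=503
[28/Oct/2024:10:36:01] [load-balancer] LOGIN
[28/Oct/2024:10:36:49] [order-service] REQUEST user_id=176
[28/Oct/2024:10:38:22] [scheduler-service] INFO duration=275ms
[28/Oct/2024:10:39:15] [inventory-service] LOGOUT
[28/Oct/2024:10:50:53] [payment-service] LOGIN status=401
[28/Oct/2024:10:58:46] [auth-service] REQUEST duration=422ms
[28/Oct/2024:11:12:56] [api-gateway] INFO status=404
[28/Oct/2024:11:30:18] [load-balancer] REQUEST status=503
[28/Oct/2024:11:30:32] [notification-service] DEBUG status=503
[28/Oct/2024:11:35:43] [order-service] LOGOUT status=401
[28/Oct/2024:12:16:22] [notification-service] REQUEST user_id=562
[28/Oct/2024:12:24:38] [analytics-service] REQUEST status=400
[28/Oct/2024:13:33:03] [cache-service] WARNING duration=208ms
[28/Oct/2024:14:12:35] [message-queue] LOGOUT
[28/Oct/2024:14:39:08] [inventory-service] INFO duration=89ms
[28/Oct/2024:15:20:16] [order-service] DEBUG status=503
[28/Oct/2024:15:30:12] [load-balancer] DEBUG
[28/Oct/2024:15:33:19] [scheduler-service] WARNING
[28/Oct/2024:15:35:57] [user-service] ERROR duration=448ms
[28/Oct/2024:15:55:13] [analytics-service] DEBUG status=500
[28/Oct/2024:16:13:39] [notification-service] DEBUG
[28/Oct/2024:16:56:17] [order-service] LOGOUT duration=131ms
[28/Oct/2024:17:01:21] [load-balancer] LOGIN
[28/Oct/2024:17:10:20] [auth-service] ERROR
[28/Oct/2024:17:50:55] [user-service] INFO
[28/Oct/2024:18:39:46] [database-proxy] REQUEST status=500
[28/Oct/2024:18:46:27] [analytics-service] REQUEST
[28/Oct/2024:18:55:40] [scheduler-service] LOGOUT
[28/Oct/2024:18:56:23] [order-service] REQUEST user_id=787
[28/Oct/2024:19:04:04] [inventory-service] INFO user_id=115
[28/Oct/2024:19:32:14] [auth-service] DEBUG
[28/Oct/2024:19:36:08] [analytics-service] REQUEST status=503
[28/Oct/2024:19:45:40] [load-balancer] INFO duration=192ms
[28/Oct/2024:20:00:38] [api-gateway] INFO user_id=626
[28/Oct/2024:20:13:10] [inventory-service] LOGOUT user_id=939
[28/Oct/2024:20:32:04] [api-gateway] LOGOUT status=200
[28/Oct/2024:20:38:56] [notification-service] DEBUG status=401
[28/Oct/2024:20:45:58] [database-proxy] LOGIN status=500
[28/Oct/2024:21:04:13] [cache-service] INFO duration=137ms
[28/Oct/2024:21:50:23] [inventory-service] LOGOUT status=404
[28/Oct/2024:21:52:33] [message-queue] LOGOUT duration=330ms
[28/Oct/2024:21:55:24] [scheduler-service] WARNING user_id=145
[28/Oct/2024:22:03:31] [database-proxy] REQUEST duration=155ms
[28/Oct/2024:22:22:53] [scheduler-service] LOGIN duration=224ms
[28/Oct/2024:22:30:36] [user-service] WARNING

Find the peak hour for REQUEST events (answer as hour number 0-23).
18

To find the peak hour:

1. Group all REQUEST events by hour
2. Count events in each hour
3. Find hour with maximum count
4. Peak hour: 18 (with 3 events)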